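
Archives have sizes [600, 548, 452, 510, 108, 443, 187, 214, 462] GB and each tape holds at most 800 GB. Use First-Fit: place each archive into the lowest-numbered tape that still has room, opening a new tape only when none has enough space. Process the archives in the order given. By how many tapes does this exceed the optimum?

0

First-Fit: [600,108] [548,187] [452,214] [510] [443] [462] → 6 tapes.
6 archives exceed 400 GB (half the capacity), and no two of those can share a tape, so at least 6 tapes are needed.
So 6 is already optimal.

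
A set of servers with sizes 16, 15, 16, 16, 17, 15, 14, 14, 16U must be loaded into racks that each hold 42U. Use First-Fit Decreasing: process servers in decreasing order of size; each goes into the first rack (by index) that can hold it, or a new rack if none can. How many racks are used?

5

Sorted descending: 17, 16, 16, 16, 16, 15, 15, 14, 14.
17U → rack 1 (remaining 25U)
16U → rack 1 (remaining 9U)
16U → rack 2 (remaining 26U)
16U → rack 2 (remaining 10U)
16U → rack 3 (remaining 26U)
15U → rack 3 (remaining 11U)
15U → rack 4 (remaining 27U)
14U → rack 4 (remaining 13U)
14U → rack 5 (remaining 28U)
Final racks: [17,16] [16,16] [16,15] [15,14] [14].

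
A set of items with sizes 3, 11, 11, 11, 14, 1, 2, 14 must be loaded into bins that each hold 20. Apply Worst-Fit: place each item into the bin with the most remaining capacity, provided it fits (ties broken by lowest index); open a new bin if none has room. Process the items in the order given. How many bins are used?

5

3 → bin 1 (remaining 17)
11 → bin 1 (remaining 6)
11 → bin 2 (remaining 9)
11 → bin 3 (remaining 9)
14 → bin 4 (remaining 6)
1 → bin 2 (remaining 8)
2 → bin 3 (remaining 7)
14 → bin 5 (remaining 6)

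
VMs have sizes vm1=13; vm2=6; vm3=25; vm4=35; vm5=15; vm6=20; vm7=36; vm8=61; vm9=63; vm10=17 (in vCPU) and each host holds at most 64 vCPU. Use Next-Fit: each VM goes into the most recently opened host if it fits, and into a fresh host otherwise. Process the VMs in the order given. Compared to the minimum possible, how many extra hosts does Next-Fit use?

Next-Fit: [13,6,25] [35,15] [20,36] [61] [63] [17] → 6 hosts.
Total size 291 vCPU; any packing needs at least ⌈291/64⌉ = 5 hosts.
An optimal packing achieves that bound: [63] [61] [36,25] [35,20,6] [17,15,13] → 5 hosts.
Excess: 6 − 5 = 1.

1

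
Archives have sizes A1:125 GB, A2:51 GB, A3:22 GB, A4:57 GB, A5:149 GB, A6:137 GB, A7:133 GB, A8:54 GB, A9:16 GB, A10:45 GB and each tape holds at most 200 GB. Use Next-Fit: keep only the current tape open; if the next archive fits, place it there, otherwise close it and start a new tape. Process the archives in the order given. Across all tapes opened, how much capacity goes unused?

Put A1 (125 GB) in tape 1; 75 GB remain.
Put A2 (51 GB) in tape 1; 24 GB remain.
Put A3 (22 GB) in tape 1; 2 GB remain.
Put A4 (57 GB) in tape 2; 143 GB remain.
Put A5 (149 GB) in tape 3; 51 GB remain.
Put A6 (137 GB) in tape 4; 63 GB remain.
Put A7 (133 GB) in tape 5; 67 GB remain.
Put A8 (54 GB) in tape 5; 13 GB remain.
Put A9 (16 GB) in tape 6; 184 GB remain.
Put A10 (45 GB) in tape 6; 139 GB remain.
6 tapes × 200 GB = 1200 GB; used 789 GB; unused 411 GB.

411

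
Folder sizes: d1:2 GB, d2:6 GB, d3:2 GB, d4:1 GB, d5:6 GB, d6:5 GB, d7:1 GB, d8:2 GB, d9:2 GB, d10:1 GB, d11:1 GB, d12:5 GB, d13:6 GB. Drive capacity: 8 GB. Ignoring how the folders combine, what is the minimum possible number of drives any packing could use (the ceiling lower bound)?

5

Total size = 2 + 6 + 2 + 1 + 6 + 5 + 1 + 2 + 2 + 1 + 1 + 5 + 6 = 40 GB.
⌈40 / 8⌉ = 5.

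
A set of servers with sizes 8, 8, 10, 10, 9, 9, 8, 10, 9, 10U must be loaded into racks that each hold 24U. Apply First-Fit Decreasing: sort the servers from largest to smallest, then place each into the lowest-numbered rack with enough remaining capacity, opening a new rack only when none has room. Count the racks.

5 racks

Sorted descending: 10, 10, 10, 10, 9, 9, 9, 8, 8, 8.
Put 10U in rack 1; 14U remain.
Put 10U in rack 1; 4U remain.
Put 10U in rack 2; 14U remain.
Put 10U in rack 2; 4U remain.
Put 9U in rack 3; 15U remain.
Put 9U in rack 3; 6U remain.
Put 9U in rack 4; 15U remain.
Put 8U in rack 4; 7U remain.
Put 8U in rack 5; 16U remain.
Put 8U in rack 5; 8U remain.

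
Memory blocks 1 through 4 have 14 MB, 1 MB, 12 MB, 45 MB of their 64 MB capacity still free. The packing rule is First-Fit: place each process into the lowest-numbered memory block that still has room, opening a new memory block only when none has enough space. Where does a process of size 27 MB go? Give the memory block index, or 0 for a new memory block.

Memory blocks with room: memory block 4 (45 MB).
The first with room is memory block 4.

4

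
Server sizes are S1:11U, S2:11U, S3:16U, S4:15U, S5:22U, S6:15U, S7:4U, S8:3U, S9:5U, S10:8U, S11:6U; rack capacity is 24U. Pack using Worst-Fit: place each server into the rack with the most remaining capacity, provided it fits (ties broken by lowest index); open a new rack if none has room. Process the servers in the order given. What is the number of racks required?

rack 1: place S1 (11U), 13U left
rack 1: place S2 (11U), 2U left
rack 2: place S3 (16U), 8U left
rack 3: place S4 (15U), 9U left
rack 4: place S5 (22U), 2U left
rack 5: place S6 (15U), 9U left
rack 3: place S7 (4U), 5U left
rack 5: place S8 (3U), 6U left
rack 2: place S9 (5U), 3U left
rack 6: place S10 (8U), 16U left
rack 6: place S11 (6U), 10U left
Final racks: [11,11] [16,5] [15,4] [22] [15,3] [8,6].

6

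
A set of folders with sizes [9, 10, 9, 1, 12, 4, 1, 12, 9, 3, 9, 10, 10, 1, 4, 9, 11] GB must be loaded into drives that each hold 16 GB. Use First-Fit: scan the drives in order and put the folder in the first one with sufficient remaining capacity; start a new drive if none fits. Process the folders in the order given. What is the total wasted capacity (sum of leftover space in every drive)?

drive 1: place 9 GB, 7 GB left
drive 2: place 10 GB, 6 GB left
drive 3: place 9 GB, 7 GB left
drive 1: place 1 GB, 6 GB left
drive 4: place 12 GB, 4 GB left
drive 1: place 4 GB, 2 GB left
drive 1: place 1 GB, 1 GB left
drive 5: place 12 GB, 4 GB left
drive 6: place 9 GB, 7 GB left
drive 2: place 3 GB, 3 GB left
drive 7: place 9 GB, 7 GB left
drive 8: place 10 GB, 6 GB left
drive 9: place 10 GB, 6 GB left
drive 1: place 1 GB, 0 GB left
drive 3: place 4 GB, 3 GB left
drive 10: place 9 GB, 7 GB left
drive 11: place 11 GB, 5 GB left
11 drives × 16 GB = 176 GB; used 124 GB; unused 52 GB.

52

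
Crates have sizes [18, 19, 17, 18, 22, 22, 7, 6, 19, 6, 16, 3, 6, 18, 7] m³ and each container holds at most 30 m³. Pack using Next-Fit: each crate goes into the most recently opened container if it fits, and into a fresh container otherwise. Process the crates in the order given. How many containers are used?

10 containers

container 1: place 18 m³, 12 m³ left
container 2: place 19 m³, 11 m³ left
container 3: place 17 m³, 13 m³ left
container 4: place 18 m³, 12 m³ left
container 5: place 22 m³, 8 m³ left
container 6: place 22 m³, 8 m³ left
container 6: place 7 m³, 1 m³ left
container 7: place 6 m³, 24 m³ left
container 7: place 19 m³, 5 m³ left
container 8: place 6 m³, 24 m³ left
container 8: place 16 m³, 8 m³ left
container 8: place 3 m³, 5 m³ left
container 9: place 6 m³, 24 m³ left
container 9: place 18 m³, 6 m³ left
container 10: place 7 m³, 23 m³ left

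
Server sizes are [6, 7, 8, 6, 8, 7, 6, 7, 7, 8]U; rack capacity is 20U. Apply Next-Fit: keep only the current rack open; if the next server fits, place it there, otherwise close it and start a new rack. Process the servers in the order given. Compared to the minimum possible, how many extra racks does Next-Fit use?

1

Next-Fit: [6,7] [8,6] [8,7] [6,7,7] [8] → 5 racks.
Total size 70U; any packing needs at least ⌈70/20⌉ = 4 racks.
An optimal packing achieves that bound: [8,8] [8,7] [7,7,6] [7,6,6] → 4 racks.
Excess: 5 − 4 = 1.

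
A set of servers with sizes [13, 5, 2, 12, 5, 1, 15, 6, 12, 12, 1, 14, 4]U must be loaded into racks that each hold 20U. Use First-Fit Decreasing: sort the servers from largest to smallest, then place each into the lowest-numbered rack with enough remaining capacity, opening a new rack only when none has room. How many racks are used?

Sorted descending: 15, 14, 13, 12, 12, 12, 6, 5, 5, 4, 2, 1, 1.
Put 15U in rack 1; 5U remain.
Put 14U in rack 2; 6U remain.
Put 13U in rack 3; 7U remain.
Put 12U in rack 4; 8U remain.
Put 12U in rack 5; 8U remain.
Put 12U in rack 6; 8U remain.
Put 6U in rack 2; 0U remain.
Put 5U in rack 1; 0U remain.
Put 5U in rack 3; 2U remain.
Put 4U in rack 4; 4U remain.
Put 2U in rack 3; 0U remain.
Put 1U in rack 4; 3U remain.
Put 1U in rack 4; 2U remain.
Final racks: [15,5] [14,6] [13,5,2] [12,4,1,1] [12] [12].

6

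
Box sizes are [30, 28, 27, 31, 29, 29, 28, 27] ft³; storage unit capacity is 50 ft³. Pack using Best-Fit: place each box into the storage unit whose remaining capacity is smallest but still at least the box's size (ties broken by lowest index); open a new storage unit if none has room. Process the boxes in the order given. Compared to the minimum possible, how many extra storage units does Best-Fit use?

0

Best-Fit: [30] [28] [27] [31] [29] [29] [28] [27] → 8 storage units.
8 boxes exceed 25 ft³ (half the capacity), and no two of those can share a storage unit, so at least 8 storage units are needed.
So 8 is already optimal.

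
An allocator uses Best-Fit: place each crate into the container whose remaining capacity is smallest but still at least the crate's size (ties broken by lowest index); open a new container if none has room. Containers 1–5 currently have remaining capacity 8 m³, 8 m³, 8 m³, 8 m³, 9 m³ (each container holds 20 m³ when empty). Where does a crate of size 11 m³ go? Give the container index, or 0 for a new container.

No container has ≥ 11 m³ free, so a new container is opened.

0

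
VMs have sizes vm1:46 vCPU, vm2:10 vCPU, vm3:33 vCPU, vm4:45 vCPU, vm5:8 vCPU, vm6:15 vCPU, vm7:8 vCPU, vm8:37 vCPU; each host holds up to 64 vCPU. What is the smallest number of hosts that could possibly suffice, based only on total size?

Total size = 46 + 10 + 33 + 45 + 8 + 15 + 8 + 37 = 202 vCPU.
⌈202 / 64⌉ = 4.

4 hosts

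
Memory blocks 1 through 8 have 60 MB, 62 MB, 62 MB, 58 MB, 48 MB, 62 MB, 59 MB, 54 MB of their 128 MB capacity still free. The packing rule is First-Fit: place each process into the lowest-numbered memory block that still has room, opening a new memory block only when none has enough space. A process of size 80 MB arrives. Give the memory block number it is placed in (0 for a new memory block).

0

No memory block has ≥ 80 MB free, so a new memory block is opened.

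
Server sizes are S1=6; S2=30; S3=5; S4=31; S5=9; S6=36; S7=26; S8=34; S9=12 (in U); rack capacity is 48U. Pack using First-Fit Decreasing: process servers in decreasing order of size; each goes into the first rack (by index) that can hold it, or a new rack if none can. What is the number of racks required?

Sorted descending: 36, 34, 31, 30, 26, 12, 9, 6, 5.
Put 36U in rack 1; 12U remain.
Put 34U in rack 2; 14U remain.
Put 31U in rack 3; 17U remain.
Put 30U in rack 4; 18U remain.
Put 26U in rack 5; 22U remain.
Put 12U in rack 1; 0U remain.
Put 9U in rack 2; 5U remain.
Put 6U in rack 3; 11U remain.
Put 5U in rack 2; 0U remain.
Final racks: [36,12] [34,9,5] [31,6] [30] [26].

5 racks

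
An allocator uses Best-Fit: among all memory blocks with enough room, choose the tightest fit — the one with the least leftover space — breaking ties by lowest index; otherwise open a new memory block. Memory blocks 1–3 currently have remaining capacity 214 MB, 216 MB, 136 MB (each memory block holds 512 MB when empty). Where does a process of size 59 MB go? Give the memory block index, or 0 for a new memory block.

Memory blocks with room: memory block 1 (214 MB), memory block 2 (216 MB), memory block 3 (136 MB).
Tightest fit is memory block 3 with 136 MB free.

3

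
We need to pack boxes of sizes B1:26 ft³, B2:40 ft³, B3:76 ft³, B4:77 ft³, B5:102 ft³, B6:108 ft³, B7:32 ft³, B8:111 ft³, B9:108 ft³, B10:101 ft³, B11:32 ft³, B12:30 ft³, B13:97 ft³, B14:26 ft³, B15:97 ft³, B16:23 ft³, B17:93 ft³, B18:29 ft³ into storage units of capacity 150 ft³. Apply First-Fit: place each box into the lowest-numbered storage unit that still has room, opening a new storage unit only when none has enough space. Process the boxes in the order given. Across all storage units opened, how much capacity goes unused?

292

storage unit 1: place B1 (26 ft³), 124 ft³ left
storage unit 1: place B2 (40 ft³), 84 ft³ left
storage unit 1: place B3 (76 ft³), 8 ft³ left
storage unit 2: place B4 (77 ft³), 73 ft³ left
storage unit 3: place B5 (102 ft³), 48 ft³ left
storage unit 4: place B6 (108 ft³), 42 ft³ left
storage unit 2: place B7 (32 ft³), 41 ft³ left
storage unit 5: place B8 (111 ft³), 39 ft³ left
storage unit 6: place B9 (108 ft³), 42 ft³ left
storage unit 7: place B10 (101 ft³), 49 ft³ left
storage unit 2: place B11 (32 ft³), 9 ft³ left
storage unit 3: place B12 (30 ft³), 18 ft³ left
storage unit 8: place B13 (97 ft³), 53 ft³ left
storage unit 4: place B14 (26 ft³), 16 ft³ left
storage unit 9: place B15 (97 ft³), 53 ft³ left
storage unit 5: place B16 (23 ft³), 16 ft³ left
storage unit 10: place B17 (93 ft³), 57 ft³ left
storage unit 6: place B18 (29 ft³), 13 ft³ left
10 storage units × 150 ft³ = 1500 ft³; used 1208 ft³; unused 292 ft³.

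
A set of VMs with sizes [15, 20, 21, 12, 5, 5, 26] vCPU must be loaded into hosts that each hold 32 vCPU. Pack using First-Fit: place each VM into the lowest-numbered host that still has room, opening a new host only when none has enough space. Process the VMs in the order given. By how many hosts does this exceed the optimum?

0

First-Fit: [15,12,5] [20,5] [21] [26] → 4 hosts.
Total size 104 vCPU; any packing needs at least ⌈104/32⌉ = 4 hosts.
So 4 is already optimal.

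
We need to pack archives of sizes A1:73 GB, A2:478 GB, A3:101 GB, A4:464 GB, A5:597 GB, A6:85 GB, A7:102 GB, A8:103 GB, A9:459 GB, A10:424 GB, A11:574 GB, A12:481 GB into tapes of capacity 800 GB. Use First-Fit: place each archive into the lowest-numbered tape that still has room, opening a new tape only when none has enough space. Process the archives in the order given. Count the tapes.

7

tape 1: place A1 (73 GB), 727 GB left
tape 1: place A2 (478 GB), 249 GB left
tape 1: place A3 (101 GB), 148 GB left
tape 2: place A4 (464 GB), 336 GB left
tape 3: place A5 (597 GB), 203 GB left
tape 1: place A6 (85 GB), 63 GB left
tape 2: place A7 (102 GB), 234 GB left
tape 2: place A8 (103 GB), 131 GB left
tape 4: place A9 (459 GB), 341 GB left
tape 5: place A10 (424 GB), 376 GB left
tape 6: place A11 (574 GB), 226 GB left
tape 7: place A12 (481 GB), 319 GB left
Final tapes: [73,478,101,85] [464,102,103] [597] [459] [424] [574] [481].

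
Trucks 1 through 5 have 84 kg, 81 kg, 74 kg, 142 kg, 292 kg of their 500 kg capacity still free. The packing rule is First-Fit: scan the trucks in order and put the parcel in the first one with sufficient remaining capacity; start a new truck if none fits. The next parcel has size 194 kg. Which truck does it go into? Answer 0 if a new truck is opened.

5

Trucks with room: truck 5 (292 kg).
The first with room is truck 5.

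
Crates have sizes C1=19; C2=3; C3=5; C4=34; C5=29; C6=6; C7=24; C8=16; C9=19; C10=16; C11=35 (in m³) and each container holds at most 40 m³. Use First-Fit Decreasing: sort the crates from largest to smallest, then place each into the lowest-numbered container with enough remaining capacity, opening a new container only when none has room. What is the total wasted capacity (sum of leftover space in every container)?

Sorted descending: 35, 34, 29, 24, 19, 19, 16, 16, 6, 5, 3.
container 1: place 35 m³, 5 m³ left
container 2: place 34 m³, 6 m³ left
container 3: place 29 m³, 11 m³ left
container 4: place 24 m³, 16 m³ left
container 5: place 19 m³, 21 m³ left
container 5: place 19 m³, 2 m³ left
container 4: place 16 m³, 0 m³ left
container 6: place 16 m³, 24 m³ left
container 2: place 6 m³, 0 m³ left
container 1: place 5 m³, 0 m³ left
container 3: place 3 m³, 8 m³ left
6 containers × 40 m³ = 240 m³; used 206 m³; unused 34 m³.

34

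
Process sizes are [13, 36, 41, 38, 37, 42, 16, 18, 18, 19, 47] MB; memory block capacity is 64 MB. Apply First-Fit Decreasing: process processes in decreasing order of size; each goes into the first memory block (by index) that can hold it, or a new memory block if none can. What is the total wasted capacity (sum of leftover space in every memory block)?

Sorted descending: 47, 42, 41, 38, 37, 36, 19, 18, 18, 16, 13.
Put 47 MB in memory block 1; 17 MB remain.
Put 42 MB in memory block 2; 22 MB remain.
Put 41 MB in memory block 3; 23 MB remain.
Put 38 MB in memory block 4; 26 MB remain.
Put 37 MB in memory block 5; 27 MB remain.
Put 36 MB in memory block 6; 28 MB remain.
Put 19 MB in memory block 2; 3 MB remain.
Put 18 MB in memory block 3; 5 MB remain.
Put 18 MB in memory block 4; 8 MB remain.
Put 16 MB in memory block 1; 1 MB remain.
Put 13 MB in memory block 5; 14 MB remain.
6 memory blocks × 64 MB = 384 MB; used 325 MB; unused 59 MB.

59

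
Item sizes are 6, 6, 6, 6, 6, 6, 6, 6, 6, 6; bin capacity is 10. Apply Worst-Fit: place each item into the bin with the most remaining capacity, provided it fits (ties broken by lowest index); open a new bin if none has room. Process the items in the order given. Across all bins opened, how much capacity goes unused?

40

bin 1: place 6, 4 left
bin 2: place 6, 4 left
bin 3: place 6, 4 left
bin 4: place 6, 4 left
bin 5: place 6, 4 left
bin 6: place 6, 4 left
bin 7: place 6, 4 left
bin 8: place 6, 4 left
bin 9: place 6, 4 left
bin 10: place 6, 4 left
10 bins × 10 = 100; used 60; unused 40.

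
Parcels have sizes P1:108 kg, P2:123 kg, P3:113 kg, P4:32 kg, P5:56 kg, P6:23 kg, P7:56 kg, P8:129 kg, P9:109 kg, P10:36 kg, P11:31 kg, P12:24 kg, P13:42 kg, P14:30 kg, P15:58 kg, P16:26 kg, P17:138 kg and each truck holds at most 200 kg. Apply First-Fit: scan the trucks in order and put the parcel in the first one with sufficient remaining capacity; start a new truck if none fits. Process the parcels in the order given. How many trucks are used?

Put P1 (108 kg) in truck 1; 92 kg remain.
Put P2 (123 kg) in truck 2; 77 kg remain.
Put P3 (113 kg) in truck 3; 87 kg remain.
Put P4 (32 kg) in truck 1; 60 kg remain.
Put P5 (56 kg) in truck 1; 4 kg remain.
Put P6 (23 kg) in truck 2; 54 kg remain.
Put P7 (56 kg) in truck 3; 31 kg remain.
Put P8 (129 kg) in truck 4; 71 kg remain.
Put P9 (109 kg) in truck 5; 91 kg remain.
Put P10 (36 kg) in truck 2; 18 kg remain.
Put P11 (31 kg) in truck 3; 0 kg remain.
Put P12 (24 kg) in truck 4; 47 kg remain.
Put P13 (42 kg) in truck 4; 5 kg remain.
Put P14 (30 kg) in truck 5; 61 kg remain.
Put P15 (58 kg) in truck 5; 3 kg remain.
Put P16 (26 kg) in truck 6; 174 kg remain.
Put P17 (138 kg) in truck 6; 36 kg remain.
Final trucks: [108,32,56] [123,23,36] [113,56,31] [129,24,42] [109,30,58] [26,138].

6 trucks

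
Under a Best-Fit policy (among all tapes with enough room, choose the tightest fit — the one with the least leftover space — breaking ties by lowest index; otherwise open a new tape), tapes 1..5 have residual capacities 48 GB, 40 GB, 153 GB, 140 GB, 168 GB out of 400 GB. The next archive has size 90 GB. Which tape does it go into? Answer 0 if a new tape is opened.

Tapes with room: tape 3 (153 GB), tape 4 (140 GB), tape 5 (168 GB).
Tightest fit is tape 4 with 140 GB free.

4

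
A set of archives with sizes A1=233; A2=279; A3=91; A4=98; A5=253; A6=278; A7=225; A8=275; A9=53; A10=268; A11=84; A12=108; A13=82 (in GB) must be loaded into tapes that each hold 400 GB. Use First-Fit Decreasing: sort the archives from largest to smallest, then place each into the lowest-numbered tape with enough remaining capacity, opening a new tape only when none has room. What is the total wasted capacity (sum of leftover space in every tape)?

473

Sorted descending: 279, 278, 275, 268, 253, 233, 225, 108, 98, 91, 84, 82, 53.
279 GB → tape 1 (remaining 121 GB)
278 GB → tape 2 (remaining 122 GB)
275 GB → tape 3 (remaining 125 GB)
268 GB → tape 4 (remaining 132 GB)
253 GB → tape 5 (remaining 147 GB)
233 GB → tape 6 (remaining 167 GB)
225 GB → tape 7 (remaining 175 GB)
108 GB → tape 1 (remaining 13 GB)
98 GB → tape 2 (remaining 24 GB)
91 GB → tape 3 (remaining 34 GB)
84 GB → tape 4 (remaining 48 GB)
82 GB → tape 5 (remaining 65 GB)
53 GB → tape 5 (remaining 12 GB)
7 tapes × 400 GB = 2800 GB; used 2327 GB; unused 473 GB.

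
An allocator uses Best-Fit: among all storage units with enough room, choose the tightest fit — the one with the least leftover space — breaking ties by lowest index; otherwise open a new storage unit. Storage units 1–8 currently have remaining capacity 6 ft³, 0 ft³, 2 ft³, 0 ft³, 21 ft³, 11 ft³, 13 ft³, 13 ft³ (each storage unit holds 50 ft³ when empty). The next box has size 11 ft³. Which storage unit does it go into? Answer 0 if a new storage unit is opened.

Storage units with room: storage unit 5 (21 ft³), storage unit 6 (11 ft³), storage unit 7 (13 ft³), storage unit 8 (13 ft³).
Tightest fit is storage unit 6 with 11 ft³ free.

6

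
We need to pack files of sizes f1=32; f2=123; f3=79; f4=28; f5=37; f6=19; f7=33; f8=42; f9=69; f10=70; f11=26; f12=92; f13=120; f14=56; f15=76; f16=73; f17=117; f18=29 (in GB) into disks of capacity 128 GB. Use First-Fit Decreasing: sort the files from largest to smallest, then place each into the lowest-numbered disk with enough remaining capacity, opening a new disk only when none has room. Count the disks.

10

Sorted descending: 123, 120, 117, 92, 79, 76, 73, 70, 69, 56, 42, 37, 33, 32, 29, 28, 26, 19.
disk 1: place 123 GB, 5 GB left
disk 2: place 120 GB, 8 GB left
disk 3: place 117 GB, 11 GB left
disk 4: place 92 GB, 36 GB left
disk 5: place 79 GB, 49 GB left
disk 6: place 76 GB, 52 GB left
disk 7: place 73 GB, 55 GB left
disk 8: place 70 GB, 58 GB left
disk 9: place 69 GB, 59 GB left
disk 8: place 56 GB, 2 GB left
disk 5: place 42 GB, 7 GB left
disk 6: place 37 GB, 15 GB left
disk 4: place 33 GB, 3 GB left
disk 7: place 32 GB, 23 GB left
disk 9: place 29 GB, 30 GB left
disk 9: place 28 GB, 2 GB left
disk 10: place 26 GB, 102 GB left
disk 7: place 19 GB, 4 GB left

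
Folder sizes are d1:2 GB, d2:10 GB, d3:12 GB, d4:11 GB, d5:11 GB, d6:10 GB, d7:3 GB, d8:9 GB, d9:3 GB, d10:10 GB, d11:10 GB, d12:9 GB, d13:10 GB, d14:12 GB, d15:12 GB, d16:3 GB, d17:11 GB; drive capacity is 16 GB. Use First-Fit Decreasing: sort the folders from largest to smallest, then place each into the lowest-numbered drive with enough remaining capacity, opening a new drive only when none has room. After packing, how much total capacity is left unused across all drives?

60

Sorted descending: 12, 12, 12, 11, 11, 11, 10, 10, 10, 10, 10, 9, 9, 3, 3, 3, 2.
Put 12 GB in drive 1; 4 GB remain.
Put 12 GB in drive 2; 4 GB remain.
Put 12 GB in drive 3; 4 GB remain.
Put 11 GB in drive 4; 5 GB remain.
Put 11 GB in drive 5; 5 GB remain.
Put 11 GB in drive 6; 5 GB remain.
Put 10 GB in drive 7; 6 GB remain.
Put 10 GB in drive 8; 6 GB remain.
Put 10 GB in drive 9; 6 GB remain.
Put 10 GB in drive 10; 6 GB remain.
Put 10 GB in drive 11; 6 GB remain.
Put 9 GB in drive 12; 7 GB remain.
Put 9 GB in drive 13; 7 GB remain.
Put 3 GB in drive 1; 1 GB remain.
Put 3 GB in drive 2; 1 GB remain.
Put 3 GB in drive 3; 1 GB remain.
Put 2 GB in drive 4; 3 GB remain.
13 drives × 16 GB = 208 GB; used 148 GB; unused 60 GB.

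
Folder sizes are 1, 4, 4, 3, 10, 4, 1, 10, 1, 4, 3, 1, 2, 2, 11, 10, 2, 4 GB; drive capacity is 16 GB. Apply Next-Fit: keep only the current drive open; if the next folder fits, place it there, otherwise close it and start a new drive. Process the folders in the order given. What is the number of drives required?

drive 1: place 1 GB, 15 GB left
drive 1: place 4 GB, 11 GB left
drive 1: place 4 GB, 7 GB left
drive 1: place 3 GB, 4 GB left
drive 2: place 10 GB, 6 GB left
drive 2: place 4 GB, 2 GB left
drive 2: place 1 GB, 1 GB left
drive 3: place 10 GB, 6 GB left
drive 3: place 1 GB, 5 GB left
drive 3: place 4 GB, 1 GB left
drive 4: place 3 GB, 13 GB left
drive 4: place 1 GB, 12 GB left
drive 4: place 2 GB, 10 GB left
drive 4: place 2 GB, 8 GB left
drive 5: place 11 GB, 5 GB left
drive 6: place 10 GB, 6 GB left
drive 6: place 2 GB, 4 GB left
drive 6: place 4 GB, 0 GB left
Final drives: [1,4,4,3] [10,4,1] [10,1,4] [3,1,2,2] [11] [10,2,4].

6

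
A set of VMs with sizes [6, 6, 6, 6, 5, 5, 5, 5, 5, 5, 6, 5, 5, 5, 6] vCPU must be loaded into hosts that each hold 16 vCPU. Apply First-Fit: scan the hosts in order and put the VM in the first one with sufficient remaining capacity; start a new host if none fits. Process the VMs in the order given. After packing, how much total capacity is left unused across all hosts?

15

Put 6 vCPU in host 1; 10 vCPU remain.
Put 6 vCPU in host 1; 4 vCPU remain.
Put 6 vCPU in host 2; 10 vCPU remain.
Put 6 vCPU in host 2; 4 vCPU remain.
Put 5 vCPU in host 3; 11 vCPU remain.
Put 5 vCPU in host 3; 6 vCPU remain.
Put 5 vCPU in host 3; 1 vCPU remain.
Put 5 vCPU in host 4; 11 vCPU remain.
Put 5 vCPU in host 4; 6 vCPU remain.
Put 5 vCPU in host 4; 1 vCPU remain.
Put 6 vCPU in host 5; 10 vCPU remain.
Put 5 vCPU in host 5; 5 vCPU remain.
Put 5 vCPU in host 5; 0 vCPU remain.
Put 5 vCPU in host 6; 11 vCPU remain.
Put 6 vCPU in host 6; 5 vCPU remain.
6 hosts × 16 vCPU = 96 vCPU; used 81 vCPU; unused 15 vCPU.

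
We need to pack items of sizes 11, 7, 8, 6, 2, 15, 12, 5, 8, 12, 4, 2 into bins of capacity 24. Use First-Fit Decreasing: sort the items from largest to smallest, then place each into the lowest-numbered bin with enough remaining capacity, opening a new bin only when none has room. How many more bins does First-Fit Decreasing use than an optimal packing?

0

First-Fit Decreasing: [15,8] [12,12] [11,8,5] [7,6,4,2,2] → 4 bins.
Total size 92; any packing needs at least ⌈92/24⌉ = 4 bins.
So 4 is already optimal.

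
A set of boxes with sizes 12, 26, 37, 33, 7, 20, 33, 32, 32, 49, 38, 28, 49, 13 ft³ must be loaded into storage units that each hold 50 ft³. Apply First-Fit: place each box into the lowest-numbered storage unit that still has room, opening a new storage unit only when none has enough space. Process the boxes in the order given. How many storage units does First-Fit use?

12 ft³ → storage unit 1 (remaining 38 ft³)
26 ft³ → storage unit 1 (remaining 12 ft³)
37 ft³ → storage unit 2 (remaining 13 ft³)
33 ft³ → storage unit 3 (remaining 17 ft³)
7 ft³ → storage unit 1 (remaining 5 ft³)
20 ft³ → storage unit 4 (remaining 30 ft³)
33 ft³ → storage unit 5 (remaining 17 ft³)
32 ft³ → storage unit 6 (remaining 18 ft³)
32 ft³ → storage unit 7 (remaining 18 ft³)
49 ft³ → storage unit 8 (remaining 1 ft³)
38 ft³ → storage unit 9 (remaining 12 ft³)
28 ft³ → storage unit 4 (remaining 2 ft³)
49 ft³ → storage unit 10 (remaining 1 ft³)
13 ft³ → storage unit 2 (remaining 0 ft³)
Final storage units: [12,26,7] [37,13] [33] [20,28] [33] [32] [32] [49] [38] [49].

10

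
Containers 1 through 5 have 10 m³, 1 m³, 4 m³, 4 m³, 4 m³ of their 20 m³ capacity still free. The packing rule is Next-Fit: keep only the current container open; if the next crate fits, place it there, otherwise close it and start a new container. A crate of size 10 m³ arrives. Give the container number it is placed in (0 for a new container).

0

Next-Fit only looks at container 5, which has 4 m³ free.
10 m³ does not fit, so a new container is opened.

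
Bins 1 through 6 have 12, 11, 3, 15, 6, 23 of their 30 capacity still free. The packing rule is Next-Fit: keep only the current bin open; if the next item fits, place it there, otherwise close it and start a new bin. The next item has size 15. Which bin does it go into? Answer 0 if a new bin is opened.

Next-Fit only looks at bin 6, which has 23 free.
15 fits there.

6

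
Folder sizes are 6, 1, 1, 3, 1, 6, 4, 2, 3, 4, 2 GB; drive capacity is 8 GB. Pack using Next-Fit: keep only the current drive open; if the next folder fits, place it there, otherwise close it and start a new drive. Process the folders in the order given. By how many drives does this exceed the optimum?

Next-Fit: [6,1,1] [3,1] [6] [4,2] [3,4] [2] → 6 drives.
Total size 33 GB; any packing needs at least ⌈33/8⌉ = 5 drives.
An optimal packing achieves that bound: [6,2] [6,2] [4,4] [3,3,1,1] [1] → 5 drives.
Excess: 6 − 5 = 1.

1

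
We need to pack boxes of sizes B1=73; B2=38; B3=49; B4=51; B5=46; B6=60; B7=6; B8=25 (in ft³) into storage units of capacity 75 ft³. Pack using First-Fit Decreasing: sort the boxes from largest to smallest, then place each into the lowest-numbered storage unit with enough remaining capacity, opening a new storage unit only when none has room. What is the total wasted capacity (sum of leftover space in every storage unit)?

Sorted descending: 73, 60, 51, 49, 46, 38, 25, 6.
storage unit 1: place 73 ft³, 2 ft³ left
storage unit 2: place 60 ft³, 15 ft³ left
storage unit 3: place 51 ft³, 24 ft³ left
storage unit 4: place 49 ft³, 26 ft³ left
storage unit 5: place 46 ft³, 29 ft³ left
storage unit 6: place 38 ft³, 37 ft³ left
storage unit 4: place 25 ft³, 1 ft³ left
storage unit 2: place 6 ft³, 9 ft³ left
6 storage units × 75 ft³ = 450 ft³; used 348 ft³; unused 102 ft³.

102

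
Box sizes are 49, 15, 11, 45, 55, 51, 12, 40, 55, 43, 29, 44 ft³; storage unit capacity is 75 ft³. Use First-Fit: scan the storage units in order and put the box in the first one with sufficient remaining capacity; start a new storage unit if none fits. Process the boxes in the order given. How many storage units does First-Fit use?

8 storage units

Put 49 ft³ in storage unit 1; 26 ft³ remain.
Put 15 ft³ in storage unit 1; 11 ft³ remain.
Put 11 ft³ in storage unit 1; 0 ft³ remain.
Put 45 ft³ in storage unit 2; 30 ft³ remain.
Put 55 ft³ in storage unit 3; 20 ft³ remain.
Put 51 ft³ in storage unit 4; 24 ft³ remain.
Put 12 ft³ in storage unit 2; 18 ft³ remain.
Put 40 ft³ in storage unit 5; 35 ft³ remain.
Put 55 ft³ in storage unit 6; 20 ft³ remain.
Put 43 ft³ in storage unit 7; 32 ft³ remain.
Put 29 ft³ in storage unit 5; 6 ft³ remain.
Put 44 ft³ in storage unit 8; 31 ft³ remain.
Final storage units: [49,15,11] [45,12] [55] [51] [40,29] [55] [43] [44].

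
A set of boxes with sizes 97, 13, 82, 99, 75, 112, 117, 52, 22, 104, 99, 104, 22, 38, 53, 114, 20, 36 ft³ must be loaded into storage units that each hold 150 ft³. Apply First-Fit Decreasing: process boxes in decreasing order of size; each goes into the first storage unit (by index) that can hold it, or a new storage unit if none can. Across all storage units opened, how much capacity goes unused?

Sorted descending: 117, 114, 112, 104, 104, 99, 99, 97, 82, 75, 53, 52, 38, 36, 22, 22, 20, 13.
Put 117 ft³ in storage unit 1; 33 ft³ remain.
Put 114 ft³ in storage unit 2; 36 ft³ remain.
Put 112 ft³ in storage unit 3; 38 ft³ remain.
Put 104 ft³ in storage unit 4; 46 ft³ remain.
Put 104 ft³ in storage unit 5; 46 ft³ remain.
Put 99 ft³ in storage unit 6; 51 ft³ remain.
Put 99 ft³ in storage unit 7; 51 ft³ remain.
Put 97 ft³ in storage unit 8; 53 ft³ remain.
Put 82 ft³ in storage unit 9; 68 ft³ remain.
Put 75 ft³ in storage unit 10; 75 ft³ remain.
Put 53 ft³ in storage unit 8; 0 ft³ remain.
Put 52 ft³ in storage unit 9; 16 ft³ remain.
Put 38 ft³ in storage unit 3; 0 ft³ remain.
Put 36 ft³ in storage unit 2; 0 ft³ remain.
Put 22 ft³ in storage unit 1; 11 ft³ remain.
Put 22 ft³ in storage unit 4; 24 ft³ remain.
Put 20 ft³ in storage unit 4; 4 ft³ remain.
Put 13 ft³ in storage unit 5; 33 ft³ remain.
10 storage units × 150 ft³ = 1500 ft³; used 1259 ft³; unused 241 ft³.

241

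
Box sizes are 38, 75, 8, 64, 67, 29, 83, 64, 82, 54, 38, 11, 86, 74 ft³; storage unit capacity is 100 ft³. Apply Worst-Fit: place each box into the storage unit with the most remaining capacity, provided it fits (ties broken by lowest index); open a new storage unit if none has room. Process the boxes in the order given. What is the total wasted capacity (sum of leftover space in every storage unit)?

227

Put 38 ft³ in storage unit 1; 62 ft³ remain.
Put 75 ft³ in storage unit 2; 25 ft³ remain.
Put 8 ft³ in storage unit 1; 54 ft³ remain.
Put 64 ft³ in storage unit 3; 36 ft³ remain.
Put 67 ft³ in storage unit 4; 33 ft³ remain.
Put 29 ft³ in storage unit 1; 25 ft³ remain.
Put 83 ft³ in storage unit 5; 17 ft³ remain.
Put 64 ft³ in storage unit 6; 36 ft³ remain.
Put 82 ft³ in storage unit 7; 18 ft³ remain.
Put 54 ft³ in storage unit 8; 46 ft³ remain.
Put 38 ft³ in storage unit 8; 8 ft³ remain.
Put 11 ft³ in storage unit 3; 25 ft³ remain.
Put 86 ft³ in storage unit 9; 14 ft³ remain.
Put 74 ft³ in storage unit 10; 26 ft³ remain.
10 storage units × 100 ft³ = 1000 ft³; used 773 ft³; unused 227 ft³.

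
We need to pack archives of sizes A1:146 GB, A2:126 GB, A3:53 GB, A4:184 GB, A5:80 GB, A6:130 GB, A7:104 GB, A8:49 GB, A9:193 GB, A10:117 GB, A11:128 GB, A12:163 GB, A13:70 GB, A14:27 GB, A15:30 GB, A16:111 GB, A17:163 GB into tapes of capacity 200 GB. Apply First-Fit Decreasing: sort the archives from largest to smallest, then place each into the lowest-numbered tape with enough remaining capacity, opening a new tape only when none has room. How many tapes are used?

Sorted descending: 193, 184, 163, 163, 146, 130, 128, 126, 117, 111, 104, 80, 70, 53, 49, 30, 27.
193 GB → tape 1 (remaining 7 GB)
184 GB → tape 2 (remaining 16 GB)
163 GB → tape 3 (remaining 37 GB)
163 GB → tape 4 (remaining 37 GB)
146 GB → tape 5 (remaining 54 GB)
130 GB → tape 6 (remaining 70 GB)
128 GB → tape 7 (remaining 72 GB)
126 GB → tape 8 (remaining 74 GB)
117 GB → tape 9 (remaining 83 GB)
111 GB → tape 10 (remaining 89 GB)
104 GB → tape 11 (remaining 96 GB)
80 GB → tape 9 (remaining 3 GB)
70 GB → tape 6 (remaining 0 GB)
53 GB → tape 5 (remaining 1 GB)
49 GB → tape 7 (remaining 23 GB)
30 GB → tape 3 (remaining 7 GB)
27 GB → tape 4 (remaining 10 GB)

11 tapes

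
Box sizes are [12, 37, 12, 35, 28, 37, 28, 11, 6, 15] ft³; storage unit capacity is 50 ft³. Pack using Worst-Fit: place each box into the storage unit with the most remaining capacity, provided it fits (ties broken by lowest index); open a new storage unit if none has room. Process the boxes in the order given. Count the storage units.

5

12 ft³ → storage unit 1 (remaining 38 ft³)
37 ft³ → storage unit 1 (remaining 1 ft³)
12 ft³ → storage unit 2 (remaining 38 ft³)
35 ft³ → storage unit 2 (remaining 3 ft³)
28 ft³ → storage unit 3 (remaining 22 ft³)
37 ft³ → storage unit 4 (remaining 13 ft³)
28 ft³ → storage unit 5 (remaining 22 ft³)
11 ft³ → storage unit 3 (remaining 11 ft³)
6 ft³ → storage unit 5 (remaining 16 ft³)
15 ft³ → storage unit 5 (remaining 1 ft³)
Final storage units: [12,37] [12,35] [28,11] [37] [28,6,15].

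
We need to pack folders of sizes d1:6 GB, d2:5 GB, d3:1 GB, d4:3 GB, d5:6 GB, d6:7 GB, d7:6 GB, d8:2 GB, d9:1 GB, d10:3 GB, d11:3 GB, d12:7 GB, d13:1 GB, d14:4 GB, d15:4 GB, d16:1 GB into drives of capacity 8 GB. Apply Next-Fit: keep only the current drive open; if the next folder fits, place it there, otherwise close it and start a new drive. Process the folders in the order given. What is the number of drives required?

d1 (6 GB) → drive 1 (remaining 2 GB)
d2 (5 GB) → drive 2 (remaining 3 GB)
d3 (1 GB) → drive 2 (remaining 2 GB)
d4 (3 GB) → drive 3 (remaining 5 GB)
d5 (6 GB) → drive 4 (remaining 2 GB)
d6 (7 GB) → drive 5 (remaining 1 GB)
d7 (6 GB) → drive 6 (remaining 2 GB)
d8 (2 GB) → drive 6 (remaining 0 GB)
d9 (1 GB) → drive 7 (remaining 7 GB)
d10 (3 GB) → drive 7 (remaining 4 GB)
d11 (3 GB) → drive 7 (remaining 1 GB)
d12 (7 GB) → drive 8 (remaining 1 GB)
d13 (1 GB) → drive 8 (remaining 0 GB)
d14 (4 GB) → drive 9 (remaining 4 GB)
d15 (4 GB) → drive 9 (remaining 0 GB)
d16 (1 GB) → drive 10 (remaining 7 GB)

10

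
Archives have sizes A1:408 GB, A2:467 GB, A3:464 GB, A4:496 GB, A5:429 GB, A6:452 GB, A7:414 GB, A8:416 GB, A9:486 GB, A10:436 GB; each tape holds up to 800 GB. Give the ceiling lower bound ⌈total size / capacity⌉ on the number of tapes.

6

Total size = 408 + 467 + 464 + 496 + 429 + 452 + 414 + 416 + 486 + 436 = 4468 GB.
⌈4468 / 800⌉ = 6.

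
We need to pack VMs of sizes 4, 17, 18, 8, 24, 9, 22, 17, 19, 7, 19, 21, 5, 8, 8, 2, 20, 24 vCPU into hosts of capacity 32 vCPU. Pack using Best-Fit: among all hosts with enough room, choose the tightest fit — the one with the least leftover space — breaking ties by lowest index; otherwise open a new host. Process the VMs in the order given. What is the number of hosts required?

4 vCPU → host 1 (remaining 28 vCPU)
17 vCPU → host 1 (remaining 11 vCPU)
18 vCPU → host 2 (remaining 14 vCPU)
8 vCPU → host 1 (remaining 3 vCPU)
24 vCPU → host 3 (remaining 8 vCPU)
9 vCPU → host 2 (remaining 5 vCPU)
22 vCPU → host 4 (remaining 10 vCPU)
17 vCPU → host 5 (remaining 15 vCPU)
19 vCPU → host 6 (remaining 13 vCPU)
7 vCPU → host 3 (remaining 1 vCPU)
19 vCPU → host 7 (remaining 13 vCPU)
21 vCPU → host 8 (remaining 11 vCPU)
5 vCPU → host 2 (remaining 0 vCPU)
8 vCPU → host 4 (remaining 2 vCPU)
8 vCPU → host 8 (remaining 3 vCPU)
2 vCPU → host 4 (remaining 0 vCPU)
20 vCPU → host 9 (remaining 12 vCPU)
24 vCPU → host 10 (remaining 8 vCPU)
Final hosts: [4,17,8] [18,9,5] [24,7] [22,8,2] [17] [19] [19] [21,8] [20] [24].

10 hosts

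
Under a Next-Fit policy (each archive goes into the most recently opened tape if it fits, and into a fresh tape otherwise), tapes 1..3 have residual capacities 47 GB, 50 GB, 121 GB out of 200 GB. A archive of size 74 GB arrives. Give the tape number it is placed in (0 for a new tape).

Next-Fit only looks at tape 3, which has 121 GB free.
74 GB fits there.

3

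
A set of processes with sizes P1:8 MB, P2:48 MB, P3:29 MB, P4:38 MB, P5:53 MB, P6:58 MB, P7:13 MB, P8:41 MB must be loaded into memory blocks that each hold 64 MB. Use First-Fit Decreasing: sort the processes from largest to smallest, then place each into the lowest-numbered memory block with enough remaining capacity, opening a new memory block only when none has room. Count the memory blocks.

6

Sorted descending: 58, 53, 48, 41, 38, 29, 13, 8.
Put 58 MB in memory block 1; 6 MB remain.
Put 53 MB in memory block 2; 11 MB remain.
Put 48 MB in memory block 3; 16 MB remain.
Put 41 MB in memory block 4; 23 MB remain.
Put 38 MB in memory block 5; 26 MB remain.
Put 29 MB in memory block 6; 35 MB remain.
Put 13 MB in memory block 3; 3 MB remain.
Put 8 MB in memory block 2; 3 MB remain.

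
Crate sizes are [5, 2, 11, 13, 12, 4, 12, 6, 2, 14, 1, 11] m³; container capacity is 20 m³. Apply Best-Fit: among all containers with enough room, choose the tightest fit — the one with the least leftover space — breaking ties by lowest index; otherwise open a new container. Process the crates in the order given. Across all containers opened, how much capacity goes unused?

27

Put 5 m³ in container 1; 15 m³ remain.
Put 2 m³ in container 1; 13 m³ remain.
Put 11 m³ in container 1; 2 m³ remain.
Put 13 m³ in container 2; 7 m³ remain.
Put 12 m³ in container 3; 8 m³ remain.
Put 4 m³ in container 2; 3 m³ remain.
Put 12 m³ in container 4; 8 m³ remain.
Put 6 m³ in container 3; 2 m³ remain.
Put 2 m³ in container 1; 0 m³ remain.
Put 14 m³ in container 5; 6 m³ remain.
Put 1 m³ in container 3; 1 m³ remain.
Put 11 m³ in container 6; 9 m³ remain.
6 containers × 20 m³ = 120 m³; used 93 m³; unused 27 m³.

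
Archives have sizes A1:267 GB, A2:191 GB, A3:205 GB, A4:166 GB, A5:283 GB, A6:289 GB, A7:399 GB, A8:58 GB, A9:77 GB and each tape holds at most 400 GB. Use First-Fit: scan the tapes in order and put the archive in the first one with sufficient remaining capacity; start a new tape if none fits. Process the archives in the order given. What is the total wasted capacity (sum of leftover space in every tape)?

465

tape 1: place A1 (267 GB), 133 GB left
tape 2: place A2 (191 GB), 209 GB left
tape 2: place A3 (205 GB), 4 GB left
tape 3: place A4 (166 GB), 234 GB left
tape 4: place A5 (283 GB), 117 GB left
tape 5: place A6 (289 GB), 111 GB left
tape 6: place A7 (399 GB), 1 GB left
tape 1: place A8 (58 GB), 75 GB left
tape 3: place A9 (77 GB), 157 GB left
6 tapes × 400 GB = 2400 GB; used 1935 GB; unused 465 GB.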